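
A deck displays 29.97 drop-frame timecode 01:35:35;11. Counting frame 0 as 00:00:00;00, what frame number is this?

171889

As if non-drop at 30 labels/s: (1 × 3600 + 35 × 60 + 35) × 30 + 11 = 172061.
Minute boundaries passed: 95; those not divisible by 10: 95 − 9 = 86; dropped labels = 2 × 86 = 172.
Actual frame index = 172061 − 172 = 171889.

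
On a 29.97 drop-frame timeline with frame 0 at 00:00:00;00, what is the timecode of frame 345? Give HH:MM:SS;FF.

00:00:11;15

Ten DF minutes hold 17982 frames, so frame 345 lies in block 0 (frames 0–17981) with 345 frames into that block.
The block's first minute is 1800 frames and the rest 1798 each; 345 frames reaches minute 0, so 0 × 18 + 0 × 2 = 0 labels have been skipped so far.
Adding those back, label number 345 + 0 = 345 at 30 labels/s is 11 s + 15 f = 0 h 0 min 11 s frame 15, i.e. 00:00:11;15.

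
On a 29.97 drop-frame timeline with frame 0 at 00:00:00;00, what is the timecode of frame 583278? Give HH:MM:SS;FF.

05:24:22;02

Ten DF minutes hold 17982 frames, so frame 583278 lies in block 32 (frames 575424–593405) with 7854 frames into that block.
The block's first minute is 1800 frames and the rest 1798 each; 7854 frames reaches minute 4, so 32 × 18 + 4 × 2 = 584 labels have been skipped so far.
Adding those back, label number 583278 + 584 = 583862 at 30 labels/s is 19462 s + 2 f = 5 h 24 min 22 s frame 2, i.e. 05:24:22;02.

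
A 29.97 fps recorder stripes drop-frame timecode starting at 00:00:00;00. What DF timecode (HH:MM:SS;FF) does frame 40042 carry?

00:22:16;02

Ten DF minutes hold 17982 frames, so frame 40042 lies in block 2 (frames 35964–53945) with 4078 frames into that block.
The block's first minute is 1800 frames and the rest 1798 each; 4078 frames reaches minute 2, so 2 × 18 + 2 × 2 = 40 labels have been skipped so far.
Adding those back, label number 40042 + 40 = 40082 at 30 labels/s is 1336 s + 2 f = 0 h 22 min 16 s frame 2, i.e. 00:22:16;02.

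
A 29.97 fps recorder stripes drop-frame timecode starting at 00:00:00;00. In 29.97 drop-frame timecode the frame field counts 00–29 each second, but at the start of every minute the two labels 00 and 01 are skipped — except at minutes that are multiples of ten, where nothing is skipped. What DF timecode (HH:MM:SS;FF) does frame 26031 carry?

00:14:28;17

Each 10-minute DF block holds 10 × 60 × 30 − 9 × 2 = 17982 frames. 26031 ÷ 17982 → 1 full block, remainder 8049.
Within the partial block the first minute is 1800 frames and each further minute 1798, so 4 further minute boundaries passed. Total skipped labels = 18 × 1 + 2 × 4 = 26.
Non-drop label index = 26031 + 26 = 26057; at 30 labels/s that is 00:14:28:17, i.e. DF 00:14:28;17.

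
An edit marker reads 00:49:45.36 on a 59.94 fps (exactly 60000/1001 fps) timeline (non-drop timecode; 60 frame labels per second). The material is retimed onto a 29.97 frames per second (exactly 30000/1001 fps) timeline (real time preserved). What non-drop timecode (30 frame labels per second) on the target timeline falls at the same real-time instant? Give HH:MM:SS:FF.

00:49:45:18

Source frame index: (0×3600 + 49×60 + 45) × 60 + 36 = 179136.
Real time: 179136 / (60000/1001) = 1867866/625 s.
Target frame: (1867866/625) × (30000/1001) = 89568.
At 30 labels/s: frame 89568 → 00:49:45:18.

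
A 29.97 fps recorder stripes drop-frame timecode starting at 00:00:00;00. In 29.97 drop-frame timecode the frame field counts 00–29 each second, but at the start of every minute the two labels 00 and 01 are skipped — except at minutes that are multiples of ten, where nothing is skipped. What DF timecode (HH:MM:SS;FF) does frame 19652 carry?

00:10:55;20

Each 10-minute DF block holds 10 × 60 × 30 − 9 × 2 = 17982 frames. 19652 ÷ 17982 → 1 full block, remainder 1670.
Within the partial block the first minute is 1800 frames and each further minute 1798, so 0 further minute boundaries passed. Total skipped labels = 18 × 1 + 2 × 0 = 18.
Non-drop label index = 19652 + 18 = 19670; at 30 labels/s that is 00:10:55:20, i.e. DF 00:10:55;20.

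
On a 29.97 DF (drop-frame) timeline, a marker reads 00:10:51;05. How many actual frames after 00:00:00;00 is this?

Complete 10-minute blocks: 1, each 17982 frames → 17982.
Remaining 0 whole minutes in the current block: 0 frames.
Within the current minute: 51 × 30 + 5 = 1535. Total = 17982 + 0 + 1535 = 19517.

19517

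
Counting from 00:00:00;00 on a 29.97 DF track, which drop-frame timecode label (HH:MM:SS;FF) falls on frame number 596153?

05:31:31;19

Each 10-minute DF block holds 10 × 60 × 30 − 9 × 2 = 17982 frames. 596153 ÷ 17982 → 33 full blocks, remainder 2747.
Within the partial block the first minute is 1800 frames and each further minute 1798, so 1 further minute boundary passed. Total skipped labels = 18 × 33 + 2 × 1 = 596.
Non-drop label index = 596153 + 596 = 596749; at 30 labels/s that is 05:31:31:19, i.e. DF 05:31:31;19.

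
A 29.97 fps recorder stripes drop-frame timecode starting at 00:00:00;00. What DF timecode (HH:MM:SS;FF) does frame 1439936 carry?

13:20:45;26

Ten DF minutes hold 17982 frames, so frame 1439936 lies in block 80 (frames 1438560–1456541) with 1376 frames into that block.
The block's first minute is 1800 frames and the rest 1798 each; 1376 frames reaches minute 0, so 80 × 18 + 0 × 2 = 1440 labels have been skipped so far.
Adding those back, label number 1439936 + 1440 = 1441376 at 30 labels/s is 48045 s + 26 f = 13 h 20 min 45 s frame 26, i.e. 13:20:45;26.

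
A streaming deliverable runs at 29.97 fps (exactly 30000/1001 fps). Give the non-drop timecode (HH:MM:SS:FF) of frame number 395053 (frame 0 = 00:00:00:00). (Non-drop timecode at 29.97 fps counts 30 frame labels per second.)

395053 ÷ 30 = 13168 full seconds, remainder 13 frames.
13168 s = 3 h 39 min 28 s.
Timecode: 03:39:28:13.

03:39:28:13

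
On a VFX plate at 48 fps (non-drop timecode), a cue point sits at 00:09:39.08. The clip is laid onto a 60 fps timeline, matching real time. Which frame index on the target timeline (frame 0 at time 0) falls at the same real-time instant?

frame 34750

Source frame index: (0×3600 + 9×60 + 39) × 48 + 8 = 27800.
Real time: 27800 / (48) = 3475/6 s.
Target frame: (3475/6) × (60) = 34750.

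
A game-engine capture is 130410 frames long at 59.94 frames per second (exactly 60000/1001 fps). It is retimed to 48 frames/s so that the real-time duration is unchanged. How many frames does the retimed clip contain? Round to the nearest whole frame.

104432 frames

Frames at target rate = 130410 × (48) / (60000/1001) = 13054041/125 ≈ 104432.328.
Nearest whole frame: 104432.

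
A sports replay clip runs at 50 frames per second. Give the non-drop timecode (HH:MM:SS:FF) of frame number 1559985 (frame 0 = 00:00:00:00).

1559985 ÷ 50 = 31199 full seconds, remainder 35 frames.
31199 s = 8 h 39 min 59 s.
Timecode: 08:39:59:35.

08:39:59:35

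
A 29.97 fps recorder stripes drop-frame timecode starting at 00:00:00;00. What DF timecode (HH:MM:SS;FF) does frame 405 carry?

Each 10-minute DF block holds 10 × 60 × 30 − 9 × 2 = 17982 frames. 405 ÷ 17982 → 0 full blocks, remainder 405.
Within the partial block the first minute is 1800 frames and each further minute 1798, so 0 further minute boundaries passed. Total skipped labels = 18 × 0 + 2 × 0 = 0.
Non-drop label index = 405 + 0 = 405; at 30 labels/s that is 00:00:13:15, i.e. DF 00:00:13;15.

00:00:13;15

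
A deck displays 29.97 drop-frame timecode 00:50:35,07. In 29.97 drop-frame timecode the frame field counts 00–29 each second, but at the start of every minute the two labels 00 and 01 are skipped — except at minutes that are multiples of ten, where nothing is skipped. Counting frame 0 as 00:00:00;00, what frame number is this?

As if non-drop at 30 labels/s: (0 × 3600 + 50 × 60 + 35) × 30 + 7 = 91057.
Minute boundaries passed: 50; those not divisible by 10: 50 − 5 = 45; dropped labels = 2 × 45 = 90.
Actual frame index = 91057 − 90 = 90967.

90967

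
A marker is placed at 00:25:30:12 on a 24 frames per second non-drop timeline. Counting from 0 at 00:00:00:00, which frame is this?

36732

Total seconds to the label: (0 × 3600 + 25 × 60 + 30) = 1530.
Frame index = 1530 × 24 + 12 = 36732.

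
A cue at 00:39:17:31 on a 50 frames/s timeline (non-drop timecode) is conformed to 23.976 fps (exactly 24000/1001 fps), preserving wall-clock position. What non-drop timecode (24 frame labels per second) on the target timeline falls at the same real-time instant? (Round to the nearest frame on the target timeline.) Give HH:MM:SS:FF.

Source frame index: (0×3600 + 39×60 + 17) × 50 + 31 = 117881.
Real time: 117881 / (50) = 117881/50 s.
Target frame: (117881/50) × (24000/1001) = 56582880/1001 ≈ 56526.354 → 56526.
At 24 labels/s: frame 56526 → 00:39:15:06.

00:39:15:06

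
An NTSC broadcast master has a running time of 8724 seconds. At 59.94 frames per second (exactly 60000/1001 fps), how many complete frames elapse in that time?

522917 frames

Frames = 8724 × 60000/1001 = 523440000/1001 ≈ 522917.0829.
Complete frames: 522917.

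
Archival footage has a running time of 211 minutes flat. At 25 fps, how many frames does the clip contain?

211 min = 12660 s.
Frames = 12660 × 25 = 316500.

316500 frames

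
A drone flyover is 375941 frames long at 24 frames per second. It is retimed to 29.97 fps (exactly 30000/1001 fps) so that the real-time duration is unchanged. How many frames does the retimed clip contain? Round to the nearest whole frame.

469457 frames

Frames at target rate = 375941 × (30000/1001) / (24) = 469926250/1001 ≈ 469456.793.
Nearest whole frame: 469457.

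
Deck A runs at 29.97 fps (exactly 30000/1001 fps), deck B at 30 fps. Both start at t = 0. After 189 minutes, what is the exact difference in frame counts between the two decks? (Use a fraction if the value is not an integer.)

189 min = 11340 s.
A emits 30000/1001 × 11340 = 48600000/143 frames; B emits 30 × 11340 = 340200.
Difference = 48600/143 frames (≈ 339.8601); B is ahead of A.

48600/143 frames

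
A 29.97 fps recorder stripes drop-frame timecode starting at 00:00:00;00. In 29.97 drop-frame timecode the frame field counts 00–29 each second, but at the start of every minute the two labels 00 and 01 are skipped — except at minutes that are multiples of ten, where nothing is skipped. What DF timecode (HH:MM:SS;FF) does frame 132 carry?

Each 10-minute DF block holds 10 × 60 × 30 − 9 × 2 = 17982 frames. 132 ÷ 17982 → 0 full blocks, remainder 132.
Within the partial block the first minute is 1800 frames and each further minute 1798, so 0 further minute boundaries passed. Total skipped labels = 18 × 0 + 2 × 0 = 0.
Non-drop label index = 132 + 0 = 132; at 30 labels/s that is 00:00:04:12, i.e. DF 00:00:04;12.

00:00:04;12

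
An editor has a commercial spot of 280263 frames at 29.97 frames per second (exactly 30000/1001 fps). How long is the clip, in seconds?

9351.4421 seconds

Running time = 280263 / (30000/1001) = 9351.4421 s.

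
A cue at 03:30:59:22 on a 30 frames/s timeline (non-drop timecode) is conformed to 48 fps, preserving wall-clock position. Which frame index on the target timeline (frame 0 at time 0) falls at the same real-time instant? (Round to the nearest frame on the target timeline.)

frame 607667

Source frame index: (3×3600 + 30×60 + 59) × 30 + 22 = 379792.
Real time: 379792 / (30) = 189896/15 s.
Target frame: (189896/15) × (48) = 3038336/5 ≈ 607667.200 → 607667.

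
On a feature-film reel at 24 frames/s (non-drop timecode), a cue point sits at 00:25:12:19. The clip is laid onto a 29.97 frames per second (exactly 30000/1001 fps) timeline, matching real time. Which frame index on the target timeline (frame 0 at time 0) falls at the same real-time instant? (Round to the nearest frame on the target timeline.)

frame 45338

Source frame index: (0×3600 + 25×60 + 12) × 24 + 19 = 36307.
Real time: 36307 / (24) = 36307/24 s.
Target frame: (36307/24) × (30000/1001) = 45383750/1001 ≈ 45338.412 → 45338.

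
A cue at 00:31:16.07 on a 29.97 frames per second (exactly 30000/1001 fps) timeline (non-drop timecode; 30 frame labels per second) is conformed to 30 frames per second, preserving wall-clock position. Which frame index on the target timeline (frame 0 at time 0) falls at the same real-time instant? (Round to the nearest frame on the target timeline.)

frame 56343

Source frame index: (0×3600 + 31×60 + 16) × 30 + 7 = 56287.
Real time: 56287 / (30000/1001) = 56343287/30000 s.
Target frame: (56343287/30000) × (30) = 56343287/1000 ≈ 56343.287 → 56343.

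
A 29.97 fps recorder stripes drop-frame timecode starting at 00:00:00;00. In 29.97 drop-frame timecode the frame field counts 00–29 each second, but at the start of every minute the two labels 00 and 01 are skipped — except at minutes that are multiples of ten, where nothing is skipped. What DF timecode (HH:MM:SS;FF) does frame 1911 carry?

00:01:03;23

Each 10-minute DF block holds 10 × 60 × 30 − 9 × 2 = 17982 frames. 1911 ÷ 17982 → 0 full blocks, remainder 1911.
Within the partial block the first minute is 1800 frames and each further minute 1798, so 1 further minute boundary passed. Total skipped labels = 18 × 0 + 2 × 1 = 2.
Non-drop label index = 1911 + 2 = 1913; at 30 labels/s that is 00:01:03:23, i.e. DF 00:01:03;23.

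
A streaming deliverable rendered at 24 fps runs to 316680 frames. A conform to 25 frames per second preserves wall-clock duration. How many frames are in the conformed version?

329875 frames

Target frames = source frames × (target rate / source rate) = 316680 × (25)/(24) = 316680 × 25/24 = 329875.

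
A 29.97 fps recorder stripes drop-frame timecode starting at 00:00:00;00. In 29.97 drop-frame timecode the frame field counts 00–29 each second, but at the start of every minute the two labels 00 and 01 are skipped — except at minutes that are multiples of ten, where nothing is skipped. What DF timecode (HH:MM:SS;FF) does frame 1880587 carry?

17:25:48;29

Each 10-minute DF block holds 10 × 60 × 30 − 9 × 2 = 17982 frames. 1880587 ÷ 17982 → 104 full blocks, remainder 10459.
Within the partial block the first minute is 1800 frames and each further minute 1798, so 5 further minute boundaries passed. Total skipped labels = 18 × 104 + 2 × 5 = 1882.
Non-drop label index = 1880587 + 1882 = 1882469; at 30 labels/s that is 17:25:48:29, i.e. DF 17:25:48;29.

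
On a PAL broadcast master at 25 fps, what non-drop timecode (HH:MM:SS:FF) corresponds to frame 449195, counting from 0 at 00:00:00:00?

04:59:27:20

449195 ÷ 25 = 17967 full seconds, remainder 20 frames.
17967 s = 4 h 59 min 27 s.
Timecode: 04:59:27:20.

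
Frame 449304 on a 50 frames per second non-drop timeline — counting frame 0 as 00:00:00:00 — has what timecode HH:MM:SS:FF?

02:29:46:04

449304 ÷ 50 = 8986 full seconds, remainder 4 frames.
8986 s = 2 h 29 min 46 s.
Timecode: 02:29:46:04.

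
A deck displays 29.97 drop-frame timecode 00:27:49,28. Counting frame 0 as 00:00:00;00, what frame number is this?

Complete 10-minute blocks: 2, each 17982 frames → 35964.
Remaining 7 whole minutes in the current block: 1800 + 6 × 1798 = 12588 frames.
Within the current minute: 49 × 30 + 28 − 2 = 1496 (labels ;00/;01 skipped at this minute). Total = 35964 + 12588 + 1496 = 50048.

50048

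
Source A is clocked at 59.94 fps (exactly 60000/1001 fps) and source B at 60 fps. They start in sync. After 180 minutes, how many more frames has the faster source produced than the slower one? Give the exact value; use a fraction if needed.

648000/1001 frames

180 min = 10800 s.
A emits 60000/1001 × 10800 = 648000000/1001 frames; B emits 60 × 10800 = 648000.
Difference = 648000/1001 frames (≈ 647.3526); B is ahead of A.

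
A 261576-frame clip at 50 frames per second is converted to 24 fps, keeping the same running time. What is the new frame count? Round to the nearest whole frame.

125556 frames

Frames at target rate = 261576 × (24) / (50) = 3138912/25 ≈ 125556.480.
Nearest whole frame: 125556.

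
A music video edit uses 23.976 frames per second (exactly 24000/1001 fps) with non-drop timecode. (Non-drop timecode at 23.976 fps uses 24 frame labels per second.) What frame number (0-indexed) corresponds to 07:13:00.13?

frame 623533

Total seconds to the label: (7 × 3600 + 13 × 60 + 0) = 25980.
Frame index = 25980 × 24 + 13 = 623533.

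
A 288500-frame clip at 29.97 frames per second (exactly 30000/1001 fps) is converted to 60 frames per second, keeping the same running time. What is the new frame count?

Target frames = source frames × (target rate / source rate) = 288500 × (60)/(30000/1001) = 288500 × 1001/500 = 577577.

577577 frames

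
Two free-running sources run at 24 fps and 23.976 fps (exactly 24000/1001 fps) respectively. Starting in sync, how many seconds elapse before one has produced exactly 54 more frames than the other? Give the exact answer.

2252.25 seconds

The gap grows by |24000/1001 − 24| = 24/1001 frames per second.
Time for a 54-frame gap: 54 ÷ (24/1001) = 2252.25 s.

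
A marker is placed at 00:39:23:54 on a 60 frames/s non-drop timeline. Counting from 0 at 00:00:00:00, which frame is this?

frame 141834

Total seconds to the label: (0 × 3600 + 39 × 60 + 23) = 2363.
Frame index = 2363 × 60 + 54 = 141834.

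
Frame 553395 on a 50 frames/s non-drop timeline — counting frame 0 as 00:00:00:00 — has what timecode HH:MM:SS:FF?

553395 ÷ 50 = 11067 full seconds, remainder 45 frames.
11067 s = 3 h 4 min 27 s.
Timecode: 03:04:27:45.

03:04:27:45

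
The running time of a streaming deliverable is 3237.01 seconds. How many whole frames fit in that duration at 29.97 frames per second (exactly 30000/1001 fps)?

Frames = 3237.01 × 30000/1001 = 13872900/143 ≈ 97013.2867.
Complete frames: 97013.

97013 frames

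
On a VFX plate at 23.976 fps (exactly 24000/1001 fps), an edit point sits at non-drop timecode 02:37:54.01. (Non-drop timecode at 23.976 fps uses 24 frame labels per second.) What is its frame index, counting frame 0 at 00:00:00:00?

227377

Total seconds to the label: (2 × 3600 + 37 × 60 + 54) = 9474.
Frame index = 9474 × 24 + 1 = 227377.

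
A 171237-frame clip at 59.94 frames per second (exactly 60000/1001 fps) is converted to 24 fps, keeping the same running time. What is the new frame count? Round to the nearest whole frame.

Frames at target rate = 171237 × (24) / (60000/1001) = 171408237/2500 ≈ 68563.295.
Nearest whole frame: 68563.

68563 frames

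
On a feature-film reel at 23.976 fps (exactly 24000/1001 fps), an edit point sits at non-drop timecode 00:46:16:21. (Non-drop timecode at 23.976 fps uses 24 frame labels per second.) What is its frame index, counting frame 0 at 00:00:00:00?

frame 66645

Total seconds to the label: (0 × 3600 + 46 × 60 + 16) = 2776.
Frame index = 2776 × 24 + 21 = 66645.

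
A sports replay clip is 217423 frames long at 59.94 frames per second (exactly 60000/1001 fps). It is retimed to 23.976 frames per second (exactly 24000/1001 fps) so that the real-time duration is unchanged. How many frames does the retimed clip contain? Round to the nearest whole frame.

Frames at target rate = 217423 × (24000/1001) / (60000/1001) = 434846/5 ≈ 86969.200.
Nearest whole frame: 86969.

86969 frames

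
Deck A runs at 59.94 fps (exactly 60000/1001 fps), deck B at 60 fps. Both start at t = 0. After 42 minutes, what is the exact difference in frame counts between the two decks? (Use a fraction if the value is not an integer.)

21600/143 frames

42 min = 2520 s.
A emits 60000/1001 × 2520 = 21600000/143 frames; B emits 60 × 2520 = 151200.
Difference = 21600/143 frames (≈ 151.0490); B is ahead of A.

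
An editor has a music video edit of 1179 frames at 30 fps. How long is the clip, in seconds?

Running time = 1179 / (30) = 39.3 s.

39.3 seconds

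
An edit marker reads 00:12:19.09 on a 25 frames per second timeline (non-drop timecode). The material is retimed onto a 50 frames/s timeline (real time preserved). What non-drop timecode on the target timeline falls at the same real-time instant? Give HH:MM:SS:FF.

Source frame index: (0×3600 + 12×60 + 19) × 25 + 9 = 18484.
Real time: 18484 / (25) = 18484/25 s.
Target frame: (18484/25) × (50) = 36968.
At 50 labels/s: frame 36968 → 00:12:19:18.

00:12:19:18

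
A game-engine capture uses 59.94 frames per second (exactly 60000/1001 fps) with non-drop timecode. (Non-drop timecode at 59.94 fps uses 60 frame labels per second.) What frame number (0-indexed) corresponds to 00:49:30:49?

Total seconds to the label: (0 × 3600 + 49 × 60 + 30) = 2970.
Frame index = 2970 × 60 + 49 = 178249.

178249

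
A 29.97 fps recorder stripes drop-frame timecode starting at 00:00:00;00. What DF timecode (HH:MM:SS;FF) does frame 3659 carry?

Each 10-minute DF block holds 10 × 60 × 30 − 9 × 2 = 17982 frames. 3659 ÷ 17982 → 0 full blocks, remainder 3659.
Within the partial block the first minute is 1800 frames and each further minute 1798, so 2 further minute boundaries passed. Total skipped labels = 18 × 0 + 2 × 2 = 4.
Non-drop label index = 3659 + 4 = 3663; at 30 labels/s that is 00:02:02:03, i.e. DF 00:02:02;03.

00:02:02;03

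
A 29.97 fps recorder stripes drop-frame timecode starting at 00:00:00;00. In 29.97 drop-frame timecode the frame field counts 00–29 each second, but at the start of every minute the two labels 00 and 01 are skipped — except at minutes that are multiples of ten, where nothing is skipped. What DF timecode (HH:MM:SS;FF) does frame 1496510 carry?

Each 10-minute DF block holds 10 × 60 × 30 − 9 × 2 = 17982 frames. 1496510 ÷ 17982 → 83 full blocks, remainder 4004.
Within the partial block the first minute is 1800 frames and each further minute 1798, so 2 further minute boundaries passed. Total skipped labels = 18 × 83 + 2 × 2 = 1498.
Non-drop label index = 1496510 + 1498 = 1498008; at 30 labels/s that is 13:52:13:18, i.e. DF 13:52:13;18.

13:52:13;18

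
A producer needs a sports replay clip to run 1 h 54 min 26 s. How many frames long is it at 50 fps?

1 h 54 min 26 s = 6866 s.
Frames = 6866 × 50 = 343300.

343300 frames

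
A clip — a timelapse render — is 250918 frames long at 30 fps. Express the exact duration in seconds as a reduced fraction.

125459/15 seconds

Running time = 250918 ÷ (30) = 250918 × 1/30 = 125459/15 s.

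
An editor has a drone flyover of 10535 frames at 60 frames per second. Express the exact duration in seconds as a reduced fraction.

2107/12 seconds

Running time = 10535 ÷ (60) = 10535 × 1/60 = 2107/12 s.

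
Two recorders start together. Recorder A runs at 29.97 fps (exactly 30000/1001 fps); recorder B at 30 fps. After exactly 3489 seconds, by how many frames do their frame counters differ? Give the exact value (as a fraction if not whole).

104670/1001 frames

A emits 30000/1001 × 3489 = 104670000/1001 frames; B emits 30 × 3489 = 104670.
Difference = 104670/1001 frames (≈ 104.5654); B is ahead of A.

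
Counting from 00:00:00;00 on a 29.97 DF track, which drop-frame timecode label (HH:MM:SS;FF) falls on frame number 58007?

Ten DF minutes hold 17982 frames, so frame 58007 lies in block 3 (frames 53946–71927) with 4061 frames into that block.
The block's first minute is 1800 frames and the rest 1798 each; 4061 frames reaches minute 2, so 3 × 18 + 2 × 2 = 58 labels have been skipped so far.
Adding those back, label number 58007 + 58 = 58065 at 30 labels/s is 1935 s + 15 f = 0 h 32 min 15 s frame 15, i.e. 00:32:15;15.

00:32:15;15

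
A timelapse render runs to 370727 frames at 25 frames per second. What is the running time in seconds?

Running time = 370727 / (25) = 14829.08 s.

14829.08 seconds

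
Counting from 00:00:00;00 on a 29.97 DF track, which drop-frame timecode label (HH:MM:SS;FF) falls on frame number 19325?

Ten DF minutes hold 17982 frames, so frame 19325 lies in block 1 (frames 17982–35963) with 1343 frames into that block.
The block's first minute is 1800 frames and the rest 1798 each; 1343 frames reaches minute 0, so 1 × 18 + 0 × 2 = 18 labels have been skipped so far.
Adding those back, label number 19325 + 18 = 19343 at 30 labels/s is 644 s + 23 f = 0 h 10 min 44 s frame 23, i.e. 00:10:44;23.

00:10:44;23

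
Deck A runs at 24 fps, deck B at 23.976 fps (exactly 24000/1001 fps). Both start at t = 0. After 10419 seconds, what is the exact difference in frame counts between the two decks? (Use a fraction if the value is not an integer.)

250056/1001 frames

A emits 24 × 10419 = 250056 frames; B emits 24000/1001 × 10419 = 250056000/1001.
Difference = 250056/1001 frames (≈ 249.8062); B is behind A.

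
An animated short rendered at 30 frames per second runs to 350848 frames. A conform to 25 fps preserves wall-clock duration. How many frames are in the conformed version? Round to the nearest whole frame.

292373 frames

Frames at target rate = 350848 × (25) / (30) = 877120/3 ≈ 292373.333.
Nearest whole frame: 292373.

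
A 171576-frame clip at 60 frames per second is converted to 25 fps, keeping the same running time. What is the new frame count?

71490 frames

Target frames = source frames × (target rate / source rate) = 171576 × (25)/(60) = 171576 × 5/12 = 71490.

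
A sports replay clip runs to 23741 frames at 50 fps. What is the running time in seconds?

Running time = 23741 / (50) = 474.82 s.

474.82 seconds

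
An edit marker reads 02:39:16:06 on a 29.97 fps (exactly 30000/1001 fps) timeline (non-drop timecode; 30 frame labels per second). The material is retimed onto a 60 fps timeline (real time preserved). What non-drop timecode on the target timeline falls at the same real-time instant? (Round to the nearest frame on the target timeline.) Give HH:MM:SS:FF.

Source frame index: (2×3600 + 39×60 + 16) × 30 + 6 = 286686.
Real time: 286686 / (30000/1001) = 47828781/5000 s.
Target frame: (47828781/5000) × (60) = 143486343/250 ≈ 573945.372 → 573945.
At 60 labels/s: frame 573945 → 02:39:25:45.

02:39:25:45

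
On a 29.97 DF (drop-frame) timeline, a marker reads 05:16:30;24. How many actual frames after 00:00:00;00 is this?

569154

Complete 10-minute blocks: 31, each 17982 frames → 557442.
Remaining 6 whole minutes in the current block: 1800 + 5 × 1798 = 10790 frames.
Within the current minute: 30 × 30 + 24 − 2 = 922 (labels ;00/;01 skipped at this minute). Total = 557442 + 10790 + 922 = 569154.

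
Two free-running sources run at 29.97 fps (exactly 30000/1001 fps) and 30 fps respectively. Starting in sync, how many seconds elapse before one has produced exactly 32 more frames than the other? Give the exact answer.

The gap grows by |30 − 30000/1001| = 30/1001 frames per second.
Time for a 32-frame gap: 32 ÷ (30/1001) = 16016/15 s.

16016/15 seconds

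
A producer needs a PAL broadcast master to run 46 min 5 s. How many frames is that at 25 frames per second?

46 min 5 s = 2765 s.
Frames = 2765 × 25 = 69125.

69125 frames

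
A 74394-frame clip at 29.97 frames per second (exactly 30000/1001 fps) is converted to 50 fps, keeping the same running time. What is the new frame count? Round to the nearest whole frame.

124114 frames

Frames at target rate = 74394 × (50) / (30000/1001) = 12411399/100 ≈ 124113.990.
Nearest whole frame: 124114.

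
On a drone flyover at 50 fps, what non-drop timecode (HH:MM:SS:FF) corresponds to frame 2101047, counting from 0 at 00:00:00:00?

2101047 ÷ 50 = 42020 full seconds, remainder 47 frames.
42020 s = 11 h 40 min 20 s.
Timecode: 11:40:20:47.

11:40:20:47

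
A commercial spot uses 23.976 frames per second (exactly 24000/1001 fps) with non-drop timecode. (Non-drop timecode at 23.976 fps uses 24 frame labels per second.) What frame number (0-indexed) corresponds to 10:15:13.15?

frame 885927

Total seconds to the label: (10 × 3600 + 15 × 60 + 13) = 36913.
Frame index = 36913 × 24 + 15 = 885927.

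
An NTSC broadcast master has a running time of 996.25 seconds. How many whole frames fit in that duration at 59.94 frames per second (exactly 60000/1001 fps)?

59715 frames

Frames = 996.25 × 60000/1001 = 59775000/1001 ≈ 59715.2847.
Complete frames: 59715.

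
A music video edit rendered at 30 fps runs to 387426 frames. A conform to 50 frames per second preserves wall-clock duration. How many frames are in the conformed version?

645710 frames

Target frames = source frames × (target rate / source rate) = 387426 × (50)/(30) = 387426 × 5/3 = 645710.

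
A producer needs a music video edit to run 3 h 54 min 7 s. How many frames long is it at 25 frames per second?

351175 frames

3 h 54 min 7 s = 14047 s.
Frames = 14047 × 25 = 351175.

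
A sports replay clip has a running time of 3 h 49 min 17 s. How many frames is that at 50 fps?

687850 frames

3 h 49 min 17 s = 13757 s.
Frames = 13757 × 50 = 687850.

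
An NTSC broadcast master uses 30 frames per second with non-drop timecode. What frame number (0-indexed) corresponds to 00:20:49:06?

Total seconds to the label: (0 × 3600 + 20 × 60 + 49) = 1249.
Frame index = 1249 × 30 + 6 = 37476.

37476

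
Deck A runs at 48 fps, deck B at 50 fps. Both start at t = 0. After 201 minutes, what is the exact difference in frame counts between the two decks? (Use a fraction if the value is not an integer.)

24120 frames

201 min = 12060 s.
A emits 48 × 12060 = 578880 frames; B emits 50 × 12060 = 603000.
Difference = 24120 frames; B is ahead of A.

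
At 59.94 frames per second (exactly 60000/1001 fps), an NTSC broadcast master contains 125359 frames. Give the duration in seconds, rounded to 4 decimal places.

2091.4060 seconds

Running time = 125359 × 1001/60000 = 125484359/60000 s ≈ 2091.4060 s.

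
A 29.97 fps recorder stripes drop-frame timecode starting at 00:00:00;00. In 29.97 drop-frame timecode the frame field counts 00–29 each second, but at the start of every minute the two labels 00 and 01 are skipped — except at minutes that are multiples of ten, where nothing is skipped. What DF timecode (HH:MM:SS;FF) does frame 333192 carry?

03:05:17;16

Ten DF minutes hold 17982 frames, so frame 333192 lies in block 18 (frames 323676–341657) with 9516 frames into that block.
The block's first minute is 1800 frames and the rest 1798 each; 9516 frames reaches minute 5, so 18 × 18 + 5 × 2 = 334 labels have been skipped so far.
Adding those back, label number 333192 + 334 = 333526 at 30 labels/s is 11117 s + 16 f = 3 h 5 min 17 s frame 16, i.e. 03:05:17;16.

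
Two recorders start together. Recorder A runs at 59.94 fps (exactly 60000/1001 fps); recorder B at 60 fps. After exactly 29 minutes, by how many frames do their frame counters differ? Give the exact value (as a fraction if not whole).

104400/1001 frames

29 min = 1740 s.
A emits 60000/1001 × 1740 = 104400000/1001 frames; B emits 60 × 1740 = 104400.
Difference = 104400/1001 frames (≈ 104.2957); B is ahead of A.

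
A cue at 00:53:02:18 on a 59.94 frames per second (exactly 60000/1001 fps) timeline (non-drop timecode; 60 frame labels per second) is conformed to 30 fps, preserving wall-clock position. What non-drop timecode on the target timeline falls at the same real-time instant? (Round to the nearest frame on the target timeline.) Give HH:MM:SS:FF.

00:53:05:14

Source frame index: (0×3600 + 53×60 + 2) × 60 + 18 = 190938.
Real time: 190938 / (60000/1001) = 31854823/10000 s.
Target frame: (31854823/10000) × (30) = 95564469/1000 ≈ 95564.469 → 95564.
At 30 labels/s: frame 95564 → 00:53:05:14.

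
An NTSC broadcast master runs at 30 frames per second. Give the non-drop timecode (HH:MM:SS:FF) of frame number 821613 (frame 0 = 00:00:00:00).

821613 ÷ 30 = 27387 full seconds, remainder 3 frames.
27387 s = 7 h 36 min 27 s.
Timecode: 07:36:27:03.

07:36:27:03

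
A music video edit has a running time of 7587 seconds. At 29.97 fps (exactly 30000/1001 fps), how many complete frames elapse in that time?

227382 frames

Frames = 7587 × 30000/1001 = 227610000/1001 ≈ 227382.6174.
Complete frames: 227382.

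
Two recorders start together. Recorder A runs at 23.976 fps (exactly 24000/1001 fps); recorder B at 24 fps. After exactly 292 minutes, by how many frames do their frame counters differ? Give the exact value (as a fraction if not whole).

420480/1001 frames

292 min = 17520 s.
A emits 24000/1001 × 17520 = 420480000/1001 frames; B emits 24 × 17520 = 420480.
Difference = 420480/1001 frames (≈ 420.0599); B is ahead of A.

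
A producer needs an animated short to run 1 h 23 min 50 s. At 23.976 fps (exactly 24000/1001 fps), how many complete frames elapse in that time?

1 h 23 min 50 s = 5030 s.
Frames = 5030 × 24000/1001 = 120720000/1001 ≈ 120599.4006.
Complete frames: 120599.

120599 frames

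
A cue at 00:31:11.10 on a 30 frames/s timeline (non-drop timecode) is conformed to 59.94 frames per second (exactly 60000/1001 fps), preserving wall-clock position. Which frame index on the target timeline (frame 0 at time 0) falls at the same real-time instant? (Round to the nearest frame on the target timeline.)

frame 112168

Source frame index: (0×3600 + 31×60 + 11) × 30 + 10 = 56140.
Real time: 56140 / (30) = 5614/3 s.
Target frame: (5614/3) × (60000/1001) = 16040000/143 ≈ 112167.832 → 112168.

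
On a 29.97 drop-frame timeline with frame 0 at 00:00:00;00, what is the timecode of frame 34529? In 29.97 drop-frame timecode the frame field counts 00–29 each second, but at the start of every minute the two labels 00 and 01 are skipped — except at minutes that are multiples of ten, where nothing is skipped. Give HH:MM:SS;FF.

00:19:12;05

Ten DF minutes hold 17982 frames, so frame 34529 lies in block 1 (frames 17982–35963) with 16547 frames into that block.
The block's first minute is 1800 frames and the rest 1798 each; 16547 frames reaches minute 9, so 1 × 18 + 9 × 2 = 36 labels have been skipped so far.
Adding those back, label number 34529 + 36 = 34565 at 30 labels/s is 1152 s + 5 f = 0 h 19 min 12 s frame 5, i.e. 00:19:12;05.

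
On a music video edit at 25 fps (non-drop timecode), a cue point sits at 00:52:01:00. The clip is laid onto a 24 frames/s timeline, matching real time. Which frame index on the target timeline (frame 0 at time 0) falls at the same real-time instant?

frame 74904

Source frame index: (0×3600 + 52×60 + 1) × 25 + 0 = 78025.
Real time: 78025 / (25) = 3121 s.
Target frame: (3121) × (24) = 74904.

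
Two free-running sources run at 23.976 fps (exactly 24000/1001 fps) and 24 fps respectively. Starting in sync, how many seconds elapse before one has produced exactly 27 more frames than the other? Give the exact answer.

The gap grows by |24 − 24000/1001| = 24/1001 frames per second.
Time for a 27-frame gap: 27 ÷ (24/1001) = 1126.125 s.

1126.125 seconds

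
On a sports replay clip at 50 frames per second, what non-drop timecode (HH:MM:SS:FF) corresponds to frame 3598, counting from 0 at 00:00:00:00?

00:01:11:48

3598 ÷ 50 = 71 full seconds, remainder 48 frames.
71 s = 0 h 1 min 11 s.
Timecode: 00:01:11:48.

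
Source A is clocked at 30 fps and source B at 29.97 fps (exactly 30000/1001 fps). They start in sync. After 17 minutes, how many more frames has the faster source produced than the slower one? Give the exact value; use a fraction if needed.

17 min = 1020 s.
A emits 30 × 1020 = 30600 frames; B emits 30000/1001 × 1020 = 30600000/1001.
Difference = 30600/1001 frames (≈ 30.5694); B is behind A.

30600/1001 frames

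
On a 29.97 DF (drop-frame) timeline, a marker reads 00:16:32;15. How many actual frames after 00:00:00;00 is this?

29745

Complete 10-minute blocks: 1, each 17982 frames → 17982.
Remaining 6 whole minutes in the current block: 1800 + 5 × 1798 = 10790 frames.
Within the current minute: 32 × 30 + 15 − 2 = 973 (labels ;00/;01 skipped at this minute). Total = 17982 + 10790 + 973 = 29745.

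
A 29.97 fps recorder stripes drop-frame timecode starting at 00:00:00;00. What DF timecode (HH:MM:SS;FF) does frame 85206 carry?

Ten DF minutes hold 17982 frames, so frame 85206 lies in block 4 (frames 71928–89909) with 13278 frames into that block.
The block's first minute is 1800 frames and the rest 1798 each; 13278 frames reaches minute 7, so 4 × 18 + 7 × 2 = 86 labels have been skipped so far.
Adding those back, label number 85206 + 86 = 85292 at 30 labels/s is 2843 s + 2 f = 0 h 47 min 23 s frame 2, i.e. 00:47:23;02.

00:47:23;02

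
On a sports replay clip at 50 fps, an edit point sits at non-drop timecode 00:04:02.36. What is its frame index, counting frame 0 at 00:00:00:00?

12136

Total seconds to the label: (0 × 3600 + 4 × 60 + 2) = 242.
Frame index = 242 × 50 + 36 = 12136.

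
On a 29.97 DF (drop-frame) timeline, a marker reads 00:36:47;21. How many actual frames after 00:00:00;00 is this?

66165

As if non-drop at 30 labels/s: (0 × 3600 + 36 × 60 + 47) × 30 + 21 = 66231.
Minute boundaries passed: 36; those not divisible by 10: 36 − 3 = 33; dropped labels = 2 × 33 = 66.
Actual frame index = 66231 − 66 = 66165.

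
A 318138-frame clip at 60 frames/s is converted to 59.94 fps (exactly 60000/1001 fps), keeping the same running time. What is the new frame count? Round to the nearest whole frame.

317820 frames

Frames at target rate = 318138 × (60000/1001) / (60) = 318138000/1001 ≈ 317820.180.
Nearest whole frame: 317820.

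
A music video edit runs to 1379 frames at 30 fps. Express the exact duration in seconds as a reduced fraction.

Running time = 1379 ÷ (30) = 1379 × 1/30 = 1379/30 s.

1379/30 seconds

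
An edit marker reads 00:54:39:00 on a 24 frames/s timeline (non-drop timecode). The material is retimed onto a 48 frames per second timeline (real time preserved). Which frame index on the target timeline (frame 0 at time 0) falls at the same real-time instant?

Source frame index: (0×3600 + 54×60 + 39) × 24 + 0 = 78696.
Real time: 78696 / (24) = 3279 s.
Target frame: (3279) × (48) = 157392.

frame 157392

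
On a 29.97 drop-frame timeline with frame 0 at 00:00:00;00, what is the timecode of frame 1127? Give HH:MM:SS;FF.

00:00:37;17

Ten DF minutes hold 17982 frames, so frame 1127 lies in block 0 (frames 0–17981) with 1127 frames into that block.
The block's first minute is 1800 frames and the rest 1798 each; 1127 frames reaches minute 0, so 0 × 18 + 0 × 2 = 0 labels have been skipped so far.
Adding those back, label number 1127 + 0 = 1127 at 30 labels/s is 37 s + 17 f = 0 h 0 min 37 s frame 17, i.e. 00:00:37;17.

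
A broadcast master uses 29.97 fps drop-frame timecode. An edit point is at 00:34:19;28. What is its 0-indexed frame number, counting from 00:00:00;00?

61736

Complete 10-minute blocks: 3, each 17982 frames → 53946.
Remaining 4 whole minutes in the current block: 1800 + 3 × 1798 = 7194 frames.
Within the current minute: 19 × 30 + 28 − 2 = 596 (labels ;00/;01 skipped at this minute). Total = 53946 + 7194 + 596 = 61736.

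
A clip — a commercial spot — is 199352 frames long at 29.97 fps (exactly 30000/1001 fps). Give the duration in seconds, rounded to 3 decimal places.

6651.712 seconds

Running time = 199352 × 1001/30000 = 24943919/3750 s ≈ 6651.712 s.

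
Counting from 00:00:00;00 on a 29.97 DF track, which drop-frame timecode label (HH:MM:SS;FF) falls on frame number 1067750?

Each 10-minute DF block holds 10 × 60 × 30 − 9 × 2 = 17982 frames. 1067750 ÷ 17982 → 59 full blocks, remainder 6812.
Within the partial block the first minute is 1800 frames and each further minute 1798, so 3 further minute boundaries passed. Total skipped labels = 18 × 59 + 2 × 3 = 1068.
Non-drop label index = 1067750 + 1068 = 1068818; at 30 labels/s that is 09:53:47:08, i.e. DF 09:53:47;08.

09:53:47;08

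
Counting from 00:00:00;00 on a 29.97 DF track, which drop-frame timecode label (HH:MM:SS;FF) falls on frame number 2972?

Ten DF minutes hold 17982 frames, so frame 2972 lies in block 0 (frames 0–17981) with 2972 frames into that block.
The block's first minute is 1800 frames and the rest 1798 each; 2972 frames reaches minute 1, so 0 × 18 + 1 × 2 = 2 labels have been skipped so far.
Adding those back, label number 2972 + 2 = 2974 at 30 labels/s is 99 s + 4 f = 0 h 1 min 39 s frame 4, i.e. 00:01:39;04.

00:01:39;04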